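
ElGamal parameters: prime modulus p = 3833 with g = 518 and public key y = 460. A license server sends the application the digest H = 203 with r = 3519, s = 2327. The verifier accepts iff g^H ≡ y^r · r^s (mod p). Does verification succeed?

passes

Left side g^H mod p:
518^2 = 268324 ≡ 14
518^4 ≡ 14^2 = 196
518^8 ≡ 196^2 = 38416 ≡ 86
518^16 ≡ 86^2 = 7396 ≡ 3563
518^32 ≡ 3563^2 = 12694969 ≡ 73
518^64 ≡ 73^2 = 5329 ≡ 1496
518^128 ≡ 1496^2 = 2238016 ≡ 3377
203 = 128 + 64 + 8 + 2 + 1, so 518^203 ≡ 3377·1496·86·14·518 ≡ 2671 (mod 3833)
Right side y^r · r^s mod p:
460^2 = 211600 ≡ 785
460^4 ≡ 785^2 = 616225 ≡ 2945
460^8 ≡ 2945^2 = 8673025 ≡ 2779
460^16 ≡ 2779^2 = 7722841 ≡ 3179
460^32 ≡ 3179^2 = 10106041 ≡ 2253
460^64 ≡ 2253^2 = 5076009 ≡ 1117
460^128 ≡ 1117^2 = 1247689 ≡ 1964
460^256 ≡ 1964^2 = 3857296 ≡ 1298
460^512 ≡ 1298^2 = 1684804 ≡ 2117
460^1024 ≡ 2117^2 = 4481689 ≡ 912
460^2048 ≡ 912^2 = 831744 ≡ 3816
3519 = 2048 + 1024 + 256 + 128 + 32 + 16 + 8 + 4 + 2 + 1, so 460^3519 ≡ 3816·912·1298·1964·2253·3179·2779·2945·785·460 ≡ 213 (mod 3833)
3519^2 = 12383361 ≡ 2771
3519^4 ≡ 2771^2 = 7678441 ≡ 942
3519^8 ≡ 942^2 = 887364 ≡ 1941
3519^16 ≡ 1941^2 = 3767481 ≡ 3475
3519^32 ≡ 3475^2 = 12075625 ≡ 1675
3519^64 ≡ 1675^2 = 2805625 ≡ 3702
3519^128 ≡ 3702^2 = 13704804 ≡ 1829
3519^256 ≡ 1829^2 = 3345241 ≡ 2865
3519^512 ≡ 2865^2 = 8208225 ≡ 1772
3519^1024 ≡ 1772^2 = 3139984 ≡ 757
3519^2048 ≡ 757^2 = 573049 ≡ 1932
2327 = 2048 + 256 + 16 + 4 + 2 + 1, so 3519^2327 ≡ 1932·2865·3475·942·2771·3519 ≡ 2082 (mod 3833)
213·2082 = 443466 ≡ 2671 (mod 3833)
2671 ≡ 2671 (mod 3833), so the signature is genuine.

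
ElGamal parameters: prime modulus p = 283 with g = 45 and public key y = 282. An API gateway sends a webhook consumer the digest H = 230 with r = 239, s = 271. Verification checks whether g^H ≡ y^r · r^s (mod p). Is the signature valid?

valid

Left side g^H mod p:
Squares mod 283: 45^1≡45, 45^2≡44, 45^4≡238, 45^8≡44, 45^16≡238, 45^32≡44, 45^64≡238, 45^128≡44
230 = 128 + 64 + 32 + 4 + 2, so 45^230 ≡ 44·238·44·238·44 ≡ 44 (mod 283)
Right side y^r · r^s mod p:
Squares mod 283: 282^1≡282, 282^2≡1, 282^4≡1, 282^8≡1, 282^16≡1, 282^32≡1, 282^64≡1, 282^128≡1
239 = 128 + 64 + 32 + 8 + 4 + 2 + 1, so 282^239 ≡ 1·1·1·1·1·1·282 ≡ 282 (mod 283)
Squares mod 283: 239^1≡239, 239^2≡238, 239^4≡44, 239^8≡238, 239^16≡44, 239^32≡238, 239^64≡44, 239^128≡238, 239^256≡44
271 = 256 + 8 + 4 + 2 + 1, so 239^271 ≡ 44·238·44·238·239 ≡ 239 (mod 283)
282·239 = 67398 ≡ 44 (mod 283)
44 ≡ 44 (mod 283), so the signature is genuine.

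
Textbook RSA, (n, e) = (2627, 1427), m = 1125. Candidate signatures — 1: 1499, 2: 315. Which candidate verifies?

Candidate 1: 1499^2 = 2247001 ≡ 916; 1499^4 ≡ 916^2 = 839056 ≡ 1043; 1499^8 ≡ 1043^2 = 1087849 ≡ 271; 1499^16 ≡ 271^2 = 73441 ≡ 2512; 1499^32 ≡ 2512^2 = 6310144 ≡ 90; 1499^64 ≡ 90^2 = 8100 ≡ 219; 1499^128 ≡ 219^2 = 47961 ≡ 675; 1499^256 ≡ 675^2 = 455625 ≡ 1154; 1499^512 ≡ 1154^2 = 1331716 ≡ 2454; 1499^1024 ≡ 2454^2 = 6022116 ≡ 1032; 1427 = 1024 + 256 + 128 + 16 + 2 + 1, so 1499^1427 ≡ 1032·1154·675·2512·916·1499 ≡ 1125 (mod 2627)
  → matches m = 1125
Candidate 2: 315^2 = 99225 ≡ 2026; 315^4 ≡ 2026^2 = 4104676 ≡ 1302; 315^8 ≡ 1302^2 = 1695204 ≡ 789; 315^16 ≡ 789^2 = 622521 ≡ 2549; 315^32 ≡ 2549^2 = 6497401 ≡ 830; 315^64 ≡ 830^2 = 688900 ≡ 626; 315^128 ≡ 626^2 = 391876 ≡ 453; 315^256 ≡ 453^2 = 205209 ≡ 303; 315^512 ≡ 303^2 = 91809 ≡ 2491; 315^1024 ≡ 2491^2 = 6205081 ≡ 107; 1427 = 1024 + 256 + 128 + 16 + 2 + 1, so 315^1427 ≡ 107·303·453·2549·2026·315 ≡ 2050 (mod 2627)

1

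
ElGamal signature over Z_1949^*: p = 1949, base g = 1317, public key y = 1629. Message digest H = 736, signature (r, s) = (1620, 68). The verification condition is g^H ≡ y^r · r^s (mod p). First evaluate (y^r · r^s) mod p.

256

1629^1620 mod 1949 = 327
1620^68 mod 1949 = 418
y^r · r^s ≡ 327·418 = 136686 ≡ 256 (mod 1949)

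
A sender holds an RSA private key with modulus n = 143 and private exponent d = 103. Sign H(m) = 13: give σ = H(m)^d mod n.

52

(H(m))^2 ≡ 13^2 = 169 ≡ 26
(H(m))^4 ≡ 26^2 = 676 ≡ 104
(H(m))^8 ≡ 104^2 = 10816 ≡ 91
(H(m))^16 ≡ 91^2 = 8281 ≡ 130
(H(m))^32 ≡ 130^2 = 16900 ≡ 26
(H(m))^64 ≡ 26^2 = 676 ≡ 104
103 = 64 + 32 + 4 + 2 + 1, so (H(m))^103 ≡ 104·26·104·26·13 ≡ 52 (mod 143)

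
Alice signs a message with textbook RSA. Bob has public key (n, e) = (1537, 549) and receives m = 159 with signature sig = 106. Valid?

yes

sig^2 ≡ 106^2 = 11236 ≡ 477
sig^4 ≡ 477^2 = 227529 ≡ 53
sig^8 ≡ 53^2 = 2809 ≡ 1272
sig^16 ≡ 1272^2 = 1617984 ≡ 1060
sig^32 ≡ 1060^2 = 1123600 ≡ 53
sig^64 ≡ 53^2 = 2809 ≡ 1272
sig^128 ≡ 1272^2 = 1617984 ≡ 1060
sig^256 ≡ 1060^2 = 1123600 ≡ 53
sig^512 ≡ 53^2 = 2809 ≡ 1272
549 = 512 + 32 + 4 + 1, so sig^549 ≡ 1272·53·53·106 ≡ 159 (mod 1537)
sig^549 mod 1537 = 159 matches m.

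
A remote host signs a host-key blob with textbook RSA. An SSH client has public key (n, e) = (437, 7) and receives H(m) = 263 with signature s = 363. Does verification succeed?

fails

s^2 ≡ 363^2 = 131769 ≡ 232
s^4 ≡ 232^2 = 53824 ≡ 73
7 = 4 + 2 + 1, so s^7 ≡ 73·232·363 ≡ 52 (mod 437)
52 ≠ 263, so verification fails.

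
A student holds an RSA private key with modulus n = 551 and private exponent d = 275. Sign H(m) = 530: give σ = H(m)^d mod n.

101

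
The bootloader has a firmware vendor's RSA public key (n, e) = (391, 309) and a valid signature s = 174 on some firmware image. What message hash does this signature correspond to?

174

Squares mod 391: s^1≡174, s^2≡169, s^4≡18, s^8≡324, s^16≡188, s^32≡154, s^64≡256, s^128≡239, s^256≡35
309 = 256 + 32 + 16 + 4 + 1, so s^309 ≡ 35·154·188·18·174 ≡ 174 (mod 391)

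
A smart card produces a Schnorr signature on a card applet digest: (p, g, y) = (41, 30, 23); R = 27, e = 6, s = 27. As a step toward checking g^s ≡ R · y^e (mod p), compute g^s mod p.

35

Squares mod 41: 30^1≡30, 30^2≡39, 30^4≡4, 30^8≡16, 30^16≡10
27 = 16 + 8 + 2 + 1, so 30^27 ≡ 10·16·39·30 ≡ 35 (mod 41)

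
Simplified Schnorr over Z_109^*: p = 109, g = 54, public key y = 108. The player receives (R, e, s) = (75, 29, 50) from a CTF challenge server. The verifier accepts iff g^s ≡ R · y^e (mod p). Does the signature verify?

does not verify

g^s mod p:
54^2 = 2916 ≡ 82
54^4 ≡ 82^2 = 6724 ≡ 75
54^8 ≡ 75^2 = 5625 ≡ 66
54^16 ≡ 66^2 = 4356 ≡ 105
54^32 ≡ 105^2 = 11025 ≡ 16
50 = 32 + 16 + 2, so 54^50 ≡ 16·105·82 ≡ 93 (mod 109)
R · y^e mod p:
108^2 = 11664 ≡ 1
108^4 ≡ 1^2 = 1
108^8 ≡ 1^2 = 1
108^16 ≡ 1^2 = 1
29 = 16 + 8 + 4 + 1, so 108^29 ≡ 1·1·1·108 ≡ 108 (mod 109)
75·108 = 8100 ≡ 34 (mod 109)
93 ≠ 34; the check fails.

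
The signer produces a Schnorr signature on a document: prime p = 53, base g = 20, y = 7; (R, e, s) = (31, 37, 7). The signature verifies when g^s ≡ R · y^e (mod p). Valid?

yes

g^s mod p:
20^7 mod 53 = 21
R · y^e mod p:
7^37 mod 53 = 40
31·40 = 1240 ≡ 21 (mod 53)
21 ≡ 21 (mod 53); signature holds.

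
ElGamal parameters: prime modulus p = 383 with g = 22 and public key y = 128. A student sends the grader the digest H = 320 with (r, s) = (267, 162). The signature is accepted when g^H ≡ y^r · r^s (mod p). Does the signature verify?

verifies

Left side g^H mod p:
Squares mod 383: 22^1≡22, 22^2≡101, 22^4≡243, 22^8≡67, 22^16≡276, 22^32≡342, 22^64≡149, 22^128≡370, 22^256≡169
320 = 256 + 64, so 22^320 ≡ 169·149 ≡ 286 (mod 383)
Right side y^r · r^s mod p:
Squares mod 383: 128^1≡128, 128^2≡298, 128^4≡331, 128^8≡23, 128^16≡146, 128^32≡251, 128^64≡189, 128^128≡102, 128^256≡63
267 = 256 + 8 + 2 + 1, so 128^267 ≡ 63·23·298·128 ≡ 309 (mod 383)
Squares mod 383: 267^1≡267, 267^2≡51, 267^4≡303, 267^8≡272, 267^16≡65, 267^32≡12, 267^64≡144, 267^128≡54
162 = 128 + 32 + 2, so 267^162 ≡ 54·12·51 ≡ 110 (mod 383)
309·110 = 33990 ≡ 286 (mod 383)
286 ≡ 286 (mod 383), so the signature is genuine.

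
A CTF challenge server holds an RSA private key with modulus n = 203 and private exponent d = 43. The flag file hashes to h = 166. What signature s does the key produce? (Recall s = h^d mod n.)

h^2 ≡ 166^2 = 27556 ≡ 151
h^4 ≡ 151^2 = 22801 ≡ 65
h^8 ≡ 65^2 = 4225 ≡ 165
h^16 ≡ 165^2 = 27225 ≡ 23
h^32 ≡ 23^2 = 529 ≡ 123
43 = 32 + 8 + 2 + 1, so h^43 ≡ 123·165·151·166 ≡ 124 (mod 203)

124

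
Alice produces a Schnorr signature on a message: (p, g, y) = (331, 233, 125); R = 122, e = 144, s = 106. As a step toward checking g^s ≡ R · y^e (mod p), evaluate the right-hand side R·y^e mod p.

125^2 = 15625 ≡ 68
125^4 ≡ 68^2 = 4624 ≡ 321
125^8 ≡ 321^2 = 103041 ≡ 100
125^16 ≡ 100^2 = 10000 ≡ 70
125^32 ≡ 70^2 = 4900 ≡ 266
125^64 ≡ 266^2 = 70756 ≡ 253
125^128 ≡ 253^2 = 64009 ≡ 126
144 = 128 + 16, so 125^144 ≡ 126·70 ≡ 214 (mod 331)
R · y^e ≡ 122·214 = 26108 ≡ 290 (mod 331)

290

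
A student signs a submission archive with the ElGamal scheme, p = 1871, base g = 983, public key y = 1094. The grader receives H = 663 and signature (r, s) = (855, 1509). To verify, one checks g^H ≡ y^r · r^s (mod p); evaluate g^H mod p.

831

983^2 = 966289 ≡ 853
983^4 ≡ 853^2 = 727609 ≡ 1661
983^8 ≡ 1661^2 = 2758921 ≡ 1067
983^16 ≡ 1067^2 = 1138489 ≡ 921
983^32 ≡ 921^2 = 848241 ≡ 678
983^64 ≡ 678^2 = 459684 ≡ 1289
983^128 ≡ 1289^2 = 1661521 ≡ 73
983^256 ≡ 73^2 = 5329 ≡ 1587
983^512 ≡ 1587^2 = 2518569 ≡ 203
663 = 512 + 128 + 16 + 4 + 2 + 1, so 983^663 ≡ 203·73·921·1661·853·983 ≡ 831 (mod 1871)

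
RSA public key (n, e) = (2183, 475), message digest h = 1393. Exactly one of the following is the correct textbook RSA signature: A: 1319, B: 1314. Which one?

B

Candidate A: Squares mod 2183: 1319^1≡1319, 1319^2≡2093, 1319^4≡1551, 1319^8≡2118, 1319^16≡2042, 1319^32≡234, 1319^64≡181, 1319^128≡16, 1319^256≡256; 475 = 256 + 128 + 64 + 16 + 8 + 2 + 1, so 1319^475 ≡ 256·16·181·2042·2118·2093·1319 ≡ 2077 (mod 2183)
Candidate B: Squares mod 2183: 1314^1≡1314, 1314^2≡2026, 1314^4≡636, 1314^8≡641, 1314^16≡477, 1314^32≡497, 1314^64≡330, 1314^128≡1933, 1314^256≡1376; 475 = 256 + 128 + 64 + 16 + 8 + 2 + 1, so 1314^475 ≡ 1376·1933·330·477·641·2026·1314 ≡ 1393 (mod 2183)
  → matches h = 1393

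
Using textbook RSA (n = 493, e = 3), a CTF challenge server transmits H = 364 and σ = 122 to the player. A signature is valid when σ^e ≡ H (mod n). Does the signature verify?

does not verify

Squares mod 493: σ^1≡122, σ^2≡94
3 = 2 + 1, so σ^3 ≡ 94·122 ≡ 129 (mod 493)
The recovered value 129 does not match the digest 364.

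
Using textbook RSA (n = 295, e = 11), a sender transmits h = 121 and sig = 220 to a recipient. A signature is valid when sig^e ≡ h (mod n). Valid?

no

sig^2 ≡ 220^2 = 48400 ≡ 20
sig^4 ≡ 20^2 = 400 ≡ 105
sig^8 ≡ 105^2 = 11025 ≡ 110
11 = 8 + 2 + 1, so sig^11 ≡ 110·20·220 ≡ 200 (mod 295)
200 ≠ 121, so verification fails.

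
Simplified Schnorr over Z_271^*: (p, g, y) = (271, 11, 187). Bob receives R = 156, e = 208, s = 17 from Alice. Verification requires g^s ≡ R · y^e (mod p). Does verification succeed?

g^s mod p:
Squares mod 271: 11^1≡11, 11^2≡121, 11^4≡7, 11^8≡49, 11^16≡233
17 = 16 + 1, so 11^17 ≡ 233·11 ≡ 124 (mod 271)
R · y^e mod p:
Squares mod 271: 187^1≡187, 187^2≡10, 187^4≡100, 187^8≡244, 187^16≡187, 187^32≡10, 187^64≡100, 187^128≡244
208 = 128 + 64 + 16, so 187^208 ≡ 244·100·187 ≡ 244 (mod 271)
156·244 = 38064 ≡ 124 (mod 271)
124 ≡ 124 (mod 271); signature holds.

passes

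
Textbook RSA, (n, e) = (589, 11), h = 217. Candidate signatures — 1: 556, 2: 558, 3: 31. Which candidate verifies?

Candidate 1: Squares mod 589: 556^1≡556, 556^2≡500, 556^4≡264, 556^8≡194; 11 = 8 + 2 + 1, so 556^11 ≡ 194·500·556 ≡ 215 (mod 589)
Candidate 2: Squares mod 589: 558^1≡558, 558^2≡372, 558^4≡558, 558^8≡372; 11 = 8 + 2 + 1, so 558^11 ≡ 372·372·558 ≡ 372 (mod 589)
Candidate 3: Squares mod 589: 31^1≡31, 31^2≡372, 31^4≡558, 31^8≡372; 11 = 8 + 2 + 1, so 31^11 ≡ 372·372·31 ≡ 217 (mod 589)
  → matches h = 217

3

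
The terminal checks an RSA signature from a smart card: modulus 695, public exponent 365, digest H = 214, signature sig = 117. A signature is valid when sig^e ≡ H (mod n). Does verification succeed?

fails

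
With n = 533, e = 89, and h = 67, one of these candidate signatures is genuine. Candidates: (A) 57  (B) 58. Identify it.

B

Candidate A: 57^89 mod 533 = 18
Candidate B: 58^89 mod 533 = 67
  → matches h = 67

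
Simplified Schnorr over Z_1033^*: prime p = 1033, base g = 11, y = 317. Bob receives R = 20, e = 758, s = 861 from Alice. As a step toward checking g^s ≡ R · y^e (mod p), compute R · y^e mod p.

Squares mod 1033: 317^1≡317, 317^2≡288, 317^4≡304, 317^8≡479, 317^16≡115, 317^32≡829, 317^64≡296, 317^128≡844, 317^256≡599, 317^512≡350
758 = 512 + 128 + 64 + 32 + 16 + 4 + 2, so 317^758 ≡ 350·844·296·829·115·304·288 ≡ 521 (mod 1033)
R · y^e ≡ 20·521 = 10420 ≡ 90 (mod 1033)

90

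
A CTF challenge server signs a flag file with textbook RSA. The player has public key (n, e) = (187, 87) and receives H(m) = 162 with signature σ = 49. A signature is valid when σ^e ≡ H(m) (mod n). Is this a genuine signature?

σ^2 ≡ 49^2 = 2401 ≡ 157
σ^4 ≡ 157^2 = 24649 ≡ 152
σ^8 ≡ 152^2 = 23104 ≡ 103
σ^16 ≡ 103^2 = 10609 ≡ 137
σ^32 ≡ 137^2 = 18769 ≡ 69
σ^64 ≡ 69^2 = 4761 ≡ 86
87 = 64 + 16 + 4 + 2 + 1, so σ^87 ≡ 86·137·152·157·49 ≡ 25 (mod 187)
σ^87 mod 187 = 25, but H(m) = 162.

forged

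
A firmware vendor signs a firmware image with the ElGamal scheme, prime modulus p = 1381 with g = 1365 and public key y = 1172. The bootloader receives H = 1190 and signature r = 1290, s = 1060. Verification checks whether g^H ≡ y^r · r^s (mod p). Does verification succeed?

Left side g^H mod p:
1365^2 = 1863225 ≡ 256
1365^4 ≡ 256^2 = 65536 ≡ 629
1365^8 ≡ 629^2 = 395641 ≡ 675
1365^16 ≡ 675^2 = 455625 ≡ 1276
1365^32 ≡ 1276^2 = 1628176 ≡ 1358
1365^64 ≡ 1358^2 = 1844164 ≡ 529
1365^128 ≡ 529^2 = 279841 ≡ 879
1365^256 ≡ 879^2 = 772641 ≡ 662
1365^512 ≡ 662^2 = 438244 ≡ 467
1365^1024 ≡ 467^2 = 218089 ≡ 1272
1190 = 1024 + 128 + 32 + 4 + 2, so 1365^1190 ≡ 1272·879·1358·629·256 ≡ 530 (mod 1381)
Right side y^r · r^s mod p:
1172^2 = 1373584 ≡ 870
1172^4 ≡ 870^2 = 756900 ≡ 112
1172^8 ≡ 112^2 = 12544 ≡ 115
1172^16 ≡ 115^2 = 13225 ≡ 796
1172^32 ≡ 796^2 = 633616 ≡ 1118
1172^64 ≡ 1118^2 = 1249924 ≡ 119
1172^128 ≡ 119^2 = 14161 ≡ 351
1172^256 ≡ 351^2 = 123201 ≡ 292
1172^512 ≡ 292^2 = 85264 ≡ 1023
1172^1024 ≡ 1023^2 = 1046529 ≡ 1112
1290 = 1024 + 256 + 8 + 2, so 1172^1290 ≡ 1112·292·115·870 ≡ 867 (mod 1381)
1290^2 = 1664100 ≡ 1376
1290^4 ≡ 1376^2 = 1893376 ≡ 25
1290^8 ≡ 25^2 = 625
1290^16 ≡ 625^2 = 390625 ≡ 1183
1290^32 ≡ 1183^2 = 1399489 ≡ 536
1290^64 ≡ 536^2 = 287296 ≡ 48
1290^128 ≡ 48^2 = 2304 ≡ 923
1290^256 ≡ 923^2 = 851929 ≡ 1233
1290^512 ≡ 1233^2 = 1520289 ≡ 1189
1290^1024 ≡ 1189^2 = 1413721 ≡ 958
1060 = 1024 + 32 + 4, so 1290^1060 ≡ 958·536·25 ≡ 805 (mod 1381)
867·805 = 697935 ≡ 530 (mod 1381)
530 ≡ 530 (mod 1381), so the signature is genuine.

passes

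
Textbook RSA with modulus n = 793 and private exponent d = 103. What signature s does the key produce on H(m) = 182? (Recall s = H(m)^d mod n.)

(H(m))^2 ≡ 182^2 = 33124 ≡ 611
(H(m))^4 ≡ 611^2 = 373321 ≡ 611
(H(m))^8 ≡ 611^2 = 373321 ≡ 611
(H(m))^16 ≡ 611^2 = 373321 ≡ 611
(H(m))^32 ≡ 611^2 = 373321 ≡ 611
(H(m))^64 ≡ 611^2 = 373321 ≡ 611
103 = 64 + 32 + 4 + 2 + 1, so (H(m))^103 ≡ 611·611·611·611·182 ≡ 182 (mod 793)

182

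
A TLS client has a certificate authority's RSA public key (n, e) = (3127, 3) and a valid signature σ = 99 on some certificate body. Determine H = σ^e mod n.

929

Squares mod 3127: σ^1≡99, σ^2≡420
3 = 2 + 1, so σ^3 ≡ 420·99 ≡ 929 (mod 3127)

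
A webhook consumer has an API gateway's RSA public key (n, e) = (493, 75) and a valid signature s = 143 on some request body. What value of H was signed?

s^2 ≡ 143^2 = 20449 ≡ 236
s^4 ≡ 236^2 = 55696 ≡ 480
s^8 ≡ 480^2 = 230400 ≡ 169
s^16 ≡ 169^2 = 28561 ≡ 460
s^32 ≡ 460^2 = 211600 ≡ 103
s^64 ≡ 103^2 = 10609 ≡ 256
75 = 64 + 8 + 2 + 1, so s^75 ≡ 256·169·236·143 ≡ 235 (mod 493)

235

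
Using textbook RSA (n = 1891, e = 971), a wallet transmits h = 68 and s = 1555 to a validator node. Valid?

no

s^2 ≡ 1555^2 = 2418025 ≡ 1327
s^4 ≡ 1327^2 = 1760929 ≡ 408
s^8 ≡ 408^2 = 166464 ≡ 56
s^16 ≡ 56^2 = 3136 ≡ 1245
s^32 ≡ 1245^2 = 1550025 ≡ 1296
s^64 ≡ 1296^2 = 1679616 ≡ 408
s^128 ≡ 408^2 = 166464 ≡ 56
s^256 ≡ 56^2 = 3136 ≡ 1245
s^512 ≡ 1245^2 = 1550025 ≡ 1296
971 = 512 + 256 + 128 + 64 + 8 + 2 + 1, so s^971 ≡ 1296·1245·56·408·56·1327·1555 ≡ 1823 (mod 1891)
s^971 mod 1891 = 1823, but h = 68.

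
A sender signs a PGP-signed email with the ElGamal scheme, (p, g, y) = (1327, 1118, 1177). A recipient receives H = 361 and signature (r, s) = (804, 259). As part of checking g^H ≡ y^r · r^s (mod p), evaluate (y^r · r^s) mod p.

994

1177^2 = 1385329 ≡ 1268
1177^4 ≡ 1268^2 = 1607824 ≡ 827
1177^8 ≡ 827^2 = 683929 ≡ 524
1177^16 ≡ 524^2 = 274576 ≡ 1214
1177^32 ≡ 1214^2 = 1473796 ≡ 826
1177^64 ≡ 826^2 = 682276 ≡ 198
1177^128 ≡ 198^2 = 39204 ≡ 721
1177^256 ≡ 721^2 = 519841 ≡ 984
1177^512 ≡ 984^2 = 968256 ≡ 873
804 = 512 + 256 + 32 + 4, so 1177^804 ≡ 873·984·826·827 ≡ 373 (mod 1327)
804^2 = 646416 ≡ 167
804^4 ≡ 167^2 = 27889 ≡ 22
804^8 ≡ 22^2 = 484
804^16 ≡ 484^2 = 234256 ≡ 704
804^32 ≡ 704^2 = 495616 ≡ 645
804^64 ≡ 645^2 = 416025 ≡ 674
804^128 ≡ 674^2 = 454276 ≡ 442
804^256 ≡ 442^2 = 195364 ≡ 295
259 = 256 + 2 + 1, so 804^259 ≡ 295·167·804 ≡ 764 (mod 1327)
y^r · r^s ≡ 373·764 = 284972 ≡ 994 (mod 1327)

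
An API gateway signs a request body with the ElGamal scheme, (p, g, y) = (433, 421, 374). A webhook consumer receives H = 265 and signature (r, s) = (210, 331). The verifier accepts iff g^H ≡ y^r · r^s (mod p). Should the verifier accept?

accept

Left side g^H mod p:
Squares mod 433: 421^1≡421, 421^2≡144, 421^4≡385, 421^8≡139, 421^16≡269, 421^32≡50, 421^64≡335, 421^128≡78, 421^256≡22
265 = 256 + 8 + 1, so 421^265 ≡ 22·139·421 ≡ 109 (mod 433)
Right side y^r · r^s mod p:
Squares mod 433: 374^1≡374, 374^2≡17, 374^4≡289, 374^8≡385, 374^16≡139, 374^32≡269, 374^64≡50, 374^128≡335
210 = 128 + 64 + 16 + 2, so 374^210 ≡ 335·50·139·17 ≡ 153 (mod 433)
Squares mod 433: 210^1≡210, 210^2≡367, 210^4≡26, 210^8≡243, 210^16≡161, 210^32≡374, 210^64≡17, 210^128≡289, 210^256≡385
331 = 256 + 64 + 8 + 2 + 1, so 210^331 ≡ 385·17·243·367·210 ≡ 329 (mod 433)
153·329 = 50337 ≡ 109 (mod 433)
109 ≡ 109 (mod 433), so the signature is genuine.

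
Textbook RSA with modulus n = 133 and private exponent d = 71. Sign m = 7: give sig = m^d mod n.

49

Squares mod 133: m^1≡7, m^2≡49, m^4≡7, m^8≡49, m^16≡7, m^32≡49, m^64≡7
71 = 64 + 4 + 2 + 1, so m^71 ≡ 7·7·49·7 ≡ 49 (mod 133)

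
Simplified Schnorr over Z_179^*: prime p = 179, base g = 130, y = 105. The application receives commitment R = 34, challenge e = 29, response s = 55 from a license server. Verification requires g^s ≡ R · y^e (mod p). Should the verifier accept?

reject

g^s mod p:
Squares mod 179: 130^1≡130, 130^2≡74, 130^4≡106, 130^8≡138, 130^16≡70, 130^32≡67
55 = 32 + 16 + 4 + 2 + 1, so 130^55 ≡ 67·70·106·74·130 ≡ 63 (mod 179)
R · y^e mod p:
Squares mod 179: 105^1≡105, 105^2≡106, 105^4≡138, 105^8≡70, 105^16≡67
29 = 16 + 8 + 4 + 1, so 105^29 ≡ 67·70·138·105 ≡ 34 (mod 179)
34·34 = 1156 ≡ 82 (mod 179)
63 ≠ 82; the check fails.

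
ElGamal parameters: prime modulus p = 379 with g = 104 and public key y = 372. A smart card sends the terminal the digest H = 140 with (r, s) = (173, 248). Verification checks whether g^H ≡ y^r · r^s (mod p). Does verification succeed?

passes

Left side g^H mod p:
104^2 = 10816 ≡ 204
104^4 ≡ 204^2 = 41616 ≡ 305
104^8 ≡ 305^2 = 93025 ≡ 170
104^16 ≡ 170^2 = 28900 ≡ 96
104^32 ≡ 96^2 = 9216 ≡ 120
104^64 ≡ 120^2 = 14400 ≡ 377
104^128 ≡ 377^2 = 142129 ≡ 4
140 = 128 + 8 + 4, so 104^140 ≡ 4·170·305 ≡ 87 (mod 379)
Right side y^r · r^s mod p:
372^2 = 138384 ≡ 49
372^4 ≡ 49^2 = 2401 ≡ 127
372^8 ≡ 127^2 = 16129 ≡ 211
372^16 ≡ 211^2 = 44521 ≡ 178
372^32 ≡ 178^2 = 31684 ≡ 227
372^64 ≡ 227^2 = 51529 ≡ 364
372^128 ≡ 364^2 = 132496 ≡ 225
173 = 128 + 32 + 8 + 4 + 1, so 372^173 ≡ 225·227·211·127·372 ≡ 313 (mod 379)
173^2 = 29929 ≡ 367
173^4 ≡ 367^2 = 134689 ≡ 144
173^8 ≡ 144^2 = 20736 ≡ 270
173^16 ≡ 270^2 = 72900 ≡ 132
173^32 ≡ 132^2 = 17424 ≡ 369
173^64 ≡ 369^2 = 136161 ≡ 100
173^128 ≡ 100^2 = 10000 ≡ 146
248 = 128 + 64 + 32 + 16 + 8, so 173^248 ≡ 146·100·369·132·270 ≡ 326 (mod 379)
313·326 = 102038 ≡ 87 (mod 379)
87 ≡ 87 (mod 379), so the signature is genuine.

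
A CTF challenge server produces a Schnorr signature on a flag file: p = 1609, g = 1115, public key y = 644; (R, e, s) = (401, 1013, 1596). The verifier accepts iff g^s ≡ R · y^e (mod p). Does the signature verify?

g^s mod p:
1115^2 = 1243225 ≡ 1077
1115^4 ≡ 1077^2 = 1159929 ≡ 1449
1115^8 ≡ 1449^2 = 2099601 ≡ 1465
1115^16 ≡ 1465^2 = 2146225 ≡ 1428
1115^32 ≡ 1428^2 = 2039184 ≡ 581
1115^64 ≡ 581^2 = 337561 ≡ 1280
1115^128 ≡ 1280^2 = 1638400 ≡ 438
1115^256 ≡ 438^2 = 191844 ≡ 373
1115^512 ≡ 373^2 = 139129 ≡ 755
1115^1024 ≡ 755^2 = 570025 ≡ 439
1596 = 1024 + 512 + 32 + 16 + 8 + 4, so 1115^1596 ≡ 439·755·581·1428·1465·1449 ≡ 72 (mod 1609)
R · y^e mod p:
644^2 = 414736 ≡ 1223
644^4 ≡ 1223^2 = 1495729 ≡ 968
644^8 ≡ 968^2 = 937024 ≡ 586
644^16 ≡ 586^2 = 343396 ≡ 679
644^32 ≡ 679^2 = 461041 ≡ 867
644^64 ≡ 867^2 = 751689 ≡ 286
644^128 ≡ 286^2 = 81796 ≡ 1346
644^256 ≡ 1346^2 = 1811716 ≡ 1591
644^512 ≡ 1591^2 = 2531281 ≡ 324
1013 = 512 + 256 + 128 + 64 + 32 + 16 + 4 + 1, so 644^1013 ≡ 324·1591·1346·286·867·679·968·644 ≡ 586 (mod 1609)
401·586 = 234986 ≡ 72 (mod 1609)
72 ≡ 72 (mod 1609); signature holds.

verifies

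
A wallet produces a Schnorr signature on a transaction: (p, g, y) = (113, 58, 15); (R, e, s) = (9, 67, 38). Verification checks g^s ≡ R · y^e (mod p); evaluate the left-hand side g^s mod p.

91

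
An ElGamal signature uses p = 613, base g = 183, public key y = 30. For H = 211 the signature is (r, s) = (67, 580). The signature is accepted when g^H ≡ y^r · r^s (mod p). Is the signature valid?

invalid

Left side g^H mod p:
Squares mod 613: 183^1≡183, 183^2≡387, 183^4≡197, 183^8≡190, 183^16≡546, 183^32≡198, 183^64≡585, 183^128≡171
211 = 128 + 64 + 16 + 2 + 1, so 183^211 ≡ 171·585·546·387·183 ≡ 470 (mod 613)
Right side y^r · r^s mod p:
Squares mod 613: 30^1≡30, 30^2≡287, 30^4≡227, 30^8≡37, 30^16≡143, 30^32≡220, 30^64≡586
67 = 64 + 2 + 1, so 30^67 ≡ 586·287·30 ≡ 470 (mod 613)
Squares mod 613: 67^1≡67, 67^2≡198, 67^4≡585, 67^8≡171, 67^16≡430, 67^32≡387, 67^64≡197, 67^128≡190, 67^256≡546, 67^512≡198
580 = 512 + 64 + 4, so 67^580 ≡ 198·197·585 ≡ 198 (mod 613)
470·198 = 93060 ≡ 497 (mod 613)
470 ≠ 497, so verification fails.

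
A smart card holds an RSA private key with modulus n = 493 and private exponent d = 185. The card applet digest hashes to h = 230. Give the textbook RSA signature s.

298

Squares mod 493: h^1≡230, h^2≡149, h^4≡16, h^8≡256, h^16≡460, h^32≡103, h^64≡256, h^128≡460
185 = 128 + 32 + 16 + 8 + 1, so h^185 ≡ 460·103·460·256·230 ≡ 298 (mod 493)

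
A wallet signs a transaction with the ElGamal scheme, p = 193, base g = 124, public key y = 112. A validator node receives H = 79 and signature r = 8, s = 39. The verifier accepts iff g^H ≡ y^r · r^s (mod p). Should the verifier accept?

accept

Left side g^H mod p:
124^79 mod 193 = 14
Right side y^r · r^s mod p:
112^8 mod 193 = 1
8^39 mod 193 = 14
1·14 = 14 ≡ 14 (mod 193)
14 ≡ 14 (mod 193), so the signature is genuine.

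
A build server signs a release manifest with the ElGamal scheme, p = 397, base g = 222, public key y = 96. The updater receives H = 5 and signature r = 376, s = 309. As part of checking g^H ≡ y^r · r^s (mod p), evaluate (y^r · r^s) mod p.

Squares mod 397: 96^1≡96, 96^2≡85, 96^4≡79, 96^8≡286, 96^16≡14, 96^32≡196, 96^64≡304, 96^128≡312, 96^256≡79
376 = 256 + 64 + 32 + 16 + 8, so 96^376 ≡ 79·304·196·14·286 ≡ 14 (mod 397)
Squares mod 397: 376^1≡376, 376^2≡44, 376^4≡348, 376^8≡19, 376^16≡361, 376^32≡105, 376^64≡306, 376^128≡341, 376^256≡357
309 = 256 + 32 + 16 + 4 + 1, so 376^309 ≡ 357·105·361·348·376 ≡ 103 (mod 397)
y^r · r^s ≡ 14·103 = 1442 ≡ 251 (mod 397)

251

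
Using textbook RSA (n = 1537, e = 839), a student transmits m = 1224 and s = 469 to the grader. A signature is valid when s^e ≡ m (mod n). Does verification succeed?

Squares mod 1537: s^1≡469, s^2≡170, s^4≡1234, s^8≡1126, s^16≡1388, s^32≡683, s^64≡778, s^128≡1243, s^256≡364, s^512≡314
839 = 512 + 256 + 64 + 4 + 2 + 1, so s^839 ≡ 314·364·778·1234·170·469 ≡ 1224 (mod 1537)
1224 = m, so the signature checks out.

passes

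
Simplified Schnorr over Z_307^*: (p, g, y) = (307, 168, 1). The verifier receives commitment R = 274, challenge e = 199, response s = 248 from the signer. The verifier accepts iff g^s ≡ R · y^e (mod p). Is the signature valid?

g^s mod p:
168^248 mod 307 = 274
R · y^e mod p:
1^199 mod 307 = 1
274·1 = 274 ≡ 274 (mod 307)
274 ≡ 274 (mod 307); signature holds.

valid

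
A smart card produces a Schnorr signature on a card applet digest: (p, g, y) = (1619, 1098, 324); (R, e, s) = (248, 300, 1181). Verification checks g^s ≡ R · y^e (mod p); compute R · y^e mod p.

729

324^2 = 104976 ≡ 1360
324^4 ≡ 1360^2 = 1849600 ≡ 702
324^8 ≡ 702^2 = 492804 ≡ 628
324^16 ≡ 628^2 = 394384 ≡ 967
324^32 ≡ 967^2 = 935089 ≡ 926
324^64 ≡ 926^2 = 857476 ≡ 1025
324^128 ≡ 1025^2 = 1050625 ≡ 1513
324^256 ≡ 1513^2 = 2289169 ≡ 1522
300 = 256 + 32 + 8 + 4, so 324^300 ≡ 1522·926·628·702 ≡ 1289 (mod 1619)
R · y^e ≡ 248·1289 = 319672 ≡ 729 (mod 1619)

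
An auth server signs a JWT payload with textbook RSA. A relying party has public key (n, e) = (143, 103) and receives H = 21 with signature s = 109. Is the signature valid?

valid

Squares mod 143: s^1≡109, s^2≡12, s^4≡1, s^8≡1, s^16≡1, s^32≡1, s^64≡1
103 = 64 + 32 + 4 + 2 + 1, so s^103 ≡ 1·1·1·12·109 ≡ 21 (mod 143)
Since 21 equals the digest 21, verification succeeds.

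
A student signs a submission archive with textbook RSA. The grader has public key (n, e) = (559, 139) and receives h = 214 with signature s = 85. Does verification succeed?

s^139 mod 559 = 214
s^139 mod 559 = 214 matches h.

passes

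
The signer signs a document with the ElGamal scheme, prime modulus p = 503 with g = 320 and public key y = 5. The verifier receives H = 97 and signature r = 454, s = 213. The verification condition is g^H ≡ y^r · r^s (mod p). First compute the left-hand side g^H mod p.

320^97 mod 503 = 461

461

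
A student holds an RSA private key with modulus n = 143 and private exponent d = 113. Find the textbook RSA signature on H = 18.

57

H^2 ≡ 18^2 = 324 ≡ 38
H^4 ≡ 38^2 = 1444 ≡ 14
H^8 ≡ 14^2 = 196 ≡ 53
H^16 ≡ 53^2 = 2809 ≡ 92
H^32 ≡ 92^2 = 8464 ≡ 27
H^64 ≡ 27^2 = 729 ≡ 14
113 = 64 + 32 + 16 + 1, so H^113 ≡ 14·27·92·18 ≡ 57 (mod 143)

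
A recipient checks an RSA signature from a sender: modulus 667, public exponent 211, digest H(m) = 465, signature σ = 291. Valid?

σ^2 ≡ 291^2 = 84681 ≡ 639
σ^4 ≡ 639^2 = 408321 ≡ 117
σ^8 ≡ 117^2 = 13689 ≡ 349
σ^16 ≡ 349^2 = 121801 ≡ 407
σ^32 ≡ 407^2 = 165649 ≡ 233
σ^64 ≡ 233^2 = 54289 ≡ 262
σ^128 ≡ 262^2 = 68644 ≡ 610
211 = 128 + 64 + 16 + 2 + 1, so σ^211 ≡ 610·262·407·639·291 ≡ 465 (mod 667)
σ^211 mod 667 = 465 matches H(m).

yes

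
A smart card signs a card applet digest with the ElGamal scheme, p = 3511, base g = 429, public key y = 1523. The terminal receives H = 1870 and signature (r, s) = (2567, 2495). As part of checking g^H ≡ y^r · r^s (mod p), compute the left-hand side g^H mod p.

Squares mod 3511: 429^1≡429, 429^2≡1469, 429^4≡2207, 429^8≡1092, 429^16≡2235, 429^32≡2583, 429^64≡989, 429^128≡2063, 429^256≡637, 429^512≡2004, 429^1024≡2943
1870 = 1024 + 512 + 256 + 64 + 8 + 4 + 2, so 429^1870 ≡ 2943·2004·637·989·1092·2207·1469 ≡ 610 (mod 3511)

610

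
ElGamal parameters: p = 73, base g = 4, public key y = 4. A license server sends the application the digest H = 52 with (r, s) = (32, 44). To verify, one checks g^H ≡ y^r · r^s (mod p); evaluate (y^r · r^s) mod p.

32

4^2 = 16
4^4 ≡ 16^2 = 256 ≡ 37
4^8 ≡ 37^2 = 1369 ≡ 55
4^16 ≡ 55^2 = 3025 ≡ 32
4^32 ≡ 32^2 = 1024 ≡ 2
32^2 = 1024 ≡ 2
32^4 ≡ 2^2 = 4
32^8 ≡ 4^2 = 16
32^16 ≡ 16^2 = 256 ≡ 37
32^32 ≡ 37^2 = 1369 ≡ 55
44 = 32 + 8 + 4, so 32^44 ≡ 55·16·4 ≡ 16 (mod 73)
y^r · r^s ≡ 2·16 = 32 ≡ 32 (mod 73)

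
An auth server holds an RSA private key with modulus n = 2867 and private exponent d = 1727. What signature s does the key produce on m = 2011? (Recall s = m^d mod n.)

288

m^2 ≡ 2011^2 = 4044121 ≡ 1651
m^4 ≡ 1651^2 = 2725801 ≡ 2151
m^8 ≡ 2151^2 = 4626801 ≡ 2330
m^16 ≡ 2330^2 = 5428900 ≡ 1669
m^32 ≡ 1669^2 = 2785561 ≡ 1704
m^64 ≡ 1704^2 = 2903616 ≡ 2212
m^128 ≡ 2212^2 = 4892944 ≡ 1842
m^256 ≡ 1842^2 = 3392964 ≡ 1303
m^512 ≡ 1303^2 = 1697809 ≡ 545
m^1024 ≡ 545^2 = 297025 ≡ 1724
1727 = 1024 + 512 + 128 + 32 + 16 + 8 + 4 + 2 + 1, so m^1727 ≡ 1724·545·1842·1704·1669·2330·2151·1651·2011 ≡ 288 (mod 2867)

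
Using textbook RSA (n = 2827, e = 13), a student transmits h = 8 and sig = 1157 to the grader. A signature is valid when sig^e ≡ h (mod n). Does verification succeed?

sig^2 ≡ 1157^2 = 1338649 ≡ 1478
sig^4 ≡ 1478^2 = 2184484 ≡ 2040
sig^8 ≡ 2040^2 = 4161600 ≡ 256
13 = 8 + 4 + 1, so sig^13 ≡ 256·2040·1157 ≡ 8 (mod 2827)
Since 8 equals the digest 8, verification succeeds.

passes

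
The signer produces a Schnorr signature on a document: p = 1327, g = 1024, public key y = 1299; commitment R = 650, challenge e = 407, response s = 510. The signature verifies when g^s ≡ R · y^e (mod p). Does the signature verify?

g^s mod p:
1024^2 = 1048576 ≡ 246
1024^4 ≡ 246^2 = 60516 ≡ 801
1024^8 ≡ 801^2 = 641601 ≡ 660
1024^16 ≡ 660^2 = 435600 ≡ 344
1024^32 ≡ 344^2 = 118336 ≡ 233
1024^64 ≡ 233^2 = 54289 ≡ 1209
1024^128 ≡ 1209^2 = 1461681 ≡ 654
1024^256 ≡ 654^2 = 427716 ≡ 422
510 = 256 + 128 + 64 + 32 + 16 + 8 + 4 + 2, so 1024^510 ≡ 422·654·1209·233·344·660·801·246 ≡ 1026 (mod 1327)
R · y^e mod p:
1299^2 = 1687401 ≡ 784
1299^4 ≡ 784^2 = 614656 ≡ 255
1299^8 ≡ 255^2 = 65025 ≡ 2
1299^16 ≡ 2^2 = 4
1299^32 ≡ 4^2 = 16
1299^64 ≡ 16^2 = 256
1299^128 ≡ 256^2 = 65536 ≡ 513
1299^256 ≡ 513^2 = 263169 ≡ 423
407 = 256 + 128 + 16 + 4 + 2 + 1, so 1299^407 ≡ 423·513·4·255·784·1299 ≡ 938 (mod 1327)
650·938 = 609700 ≡ 607 (mod 1327)
1026 ≠ 607; the check fails.

does not verify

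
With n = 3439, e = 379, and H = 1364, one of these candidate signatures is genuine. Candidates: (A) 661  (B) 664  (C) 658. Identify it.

A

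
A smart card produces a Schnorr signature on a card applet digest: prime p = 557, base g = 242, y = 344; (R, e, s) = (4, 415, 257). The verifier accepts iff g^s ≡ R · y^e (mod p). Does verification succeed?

passes

g^s mod p:
242^2 = 58564 ≡ 79
242^4 ≡ 79^2 = 6241 ≡ 114
242^8 ≡ 114^2 = 12996 ≡ 185
242^16 ≡ 185^2 = 34225 ≡ 248
242^32 ≡ 248^2 = 61504 ≡ 234
242^64 ≡ 234^2 = 54756 ≡ 170
242^128 ≡ 170^2 = 28900 ≡ 493
242^256 ≡ 493^2 = 243049 ≡ 197
257 = 256 + 1, so 242^257 ≡ 197·242 ≡ 329 (mod 557)
R · y^e mod p:
344^2 = 118336 ≡ 252
344^4 ≡ 252^2 = 63504 ≡ 6
344^8 ≡ 6^2 = 36
344^16 ≡ 36^2 = 1296 ≡ 182
344^32 ≡ 182^2 = 33124 ≡ 261
344^64 ≡ 261^2 = 68121 ≡ 167
344^128 ≡ 167^2 = 27889 ≡ 39
344^256 ≡ 39^2 = 1521 ≡ 407
415 = 256 + 128 + 16 + 8 + 4 + 2 + 1, so 344^415 ≡ 407·39·182·36·6·252·344 ≡ 500 (mod 557)
4·500 = 2000 ≡ 329 (mod 557)
329 ≡ 329 (mod 557); signature holds.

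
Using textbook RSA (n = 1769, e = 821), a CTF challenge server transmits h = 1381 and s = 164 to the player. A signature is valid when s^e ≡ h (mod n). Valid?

no

s^2 ≡ 164^2 = 26896 ≡ 361
s^4 ≡ 361^2 = 130321 ≡ 1184
s^8 ≡ 1184^2 = 1401856 ≡ 808
s^16 ≡ 808^2 = 652864 ≡ 103
s^32 ≡ 103^2 = 10609 ≡ 1764
s^64 ≡ 1764^2 = 3111696 ≡ 25
s^128 ≡ 25^2 = 625
s^256 ≡ 625^2 = 390625 ≡ 1445
s^512 ≡ 1445^2 = 2088025 ≡ 605
821 = 512 + 256 + 32 + 16 + 4 + 1, so s^821 ≡ 605·1445·1764·103·1184·164 ≡ 388 (mod 1769)
The recovered value 388 does not match the digest 1381.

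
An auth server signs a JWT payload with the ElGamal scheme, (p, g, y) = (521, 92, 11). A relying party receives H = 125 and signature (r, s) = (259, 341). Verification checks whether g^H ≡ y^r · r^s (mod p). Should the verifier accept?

accept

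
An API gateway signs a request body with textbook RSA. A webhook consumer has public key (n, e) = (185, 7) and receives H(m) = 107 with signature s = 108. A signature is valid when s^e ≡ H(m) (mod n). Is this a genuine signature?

genuine

s^7 mod 185 = 107
107 = H(m), so the signature checks out.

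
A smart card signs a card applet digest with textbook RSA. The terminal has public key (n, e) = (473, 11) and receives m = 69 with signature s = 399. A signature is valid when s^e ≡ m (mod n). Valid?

yes

Squares mod 473: s^1≡399, s^2≡273, s^4≡268, s^8≡401
11 = 8 + 2 + 1, so s^11 ≡ 401·273·399 ≡ 69 (mod 473)
69 = m, so the signature checks out.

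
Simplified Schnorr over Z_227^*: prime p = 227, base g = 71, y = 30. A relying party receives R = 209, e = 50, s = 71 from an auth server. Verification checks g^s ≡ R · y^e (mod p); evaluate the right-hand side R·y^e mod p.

30^2 = 900 ≡ 219
30^4 ≡ 219^2 = 47961 ≡ 64
30^8 ≡ 64^2 = 4096 ≡ 10
30^16 ≡ 10^2 = 100
30^32 ≡ 100^2 = 10000 ≡ 12
50 = 32 + 16 + 2, so 30^50 ≡ 12·100·219 ≡ 161 (mod 227)
R · y^e ≡ 209·161 = 33649 ≡ 53 (mod 227)

53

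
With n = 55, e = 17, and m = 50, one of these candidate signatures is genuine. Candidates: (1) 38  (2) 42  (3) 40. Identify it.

Candidate 1: Squares mod 55: 38^1≡38, 38^2≡14, 38^4≡31, 38^8≡26, 38^16≡16; 17 = 16 + 1, so 38^17 ≡ 16·38 ≡ 3 (mod 55)
Candidate 2: Squares mod 55: 42^1≡42, 42^2≡4, 42^4≡16, 42^8≡36, 42^16≡31; 17 = 16 + 1, so 42^17 ≡ 31·42 ≡ 37 (mod 55)
Candidate 3: Squares mod 55: 40^1≡40, 40^2≡5, 40^4≡25, 40^8≡20, 40^16≡15; 17 = 16 + 1, so 40^17 ≡ 15·40 ≡ 50 (mod 55)
  → matches m = 50

3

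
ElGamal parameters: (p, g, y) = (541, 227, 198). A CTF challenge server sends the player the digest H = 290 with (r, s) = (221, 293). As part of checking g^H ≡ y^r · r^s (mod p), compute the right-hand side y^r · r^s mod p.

147

198^2 = 39204 ≡ 252
198^4 ≡ 252^2 = 63504 ≡ 207
198^8 ≡ 207^2 = 42849 ≡ 110
198^16 ≡ 110^2 = 12100 ≡ 198
198^32 ≡ 198^2 = 39204 ≡ 252
198^64 ≡ 252^2 = 63504 ≡ 207
198^128 ≡ 207^2 = 42849 ≡ 110
221 = 128 + 64 + 16 + 8 + 4 + 1, so 198^221 ≡ 110·207·198·110·207·198 ≡ 115 (mod 541)
221^2 = 48841 ≡ 151
221^4 ≡ 151^2 = 22801 ≡ 79
221^8 ≡ 79^2 = 6241 ≡ 290
221^16 ≡ 290^2 = 84100 ≡ 245
221^32 ≡ 245^2 = 60025 ≡ 515
221^64 ≡ 515^2 = 265225 ≡ 135
221^128 ≡ 135^2 = 18225 ≡ 372
221^256 ≡ 372^2 = 138384 ≡ 429
293 = 256 + 32 + 4 + 1, so 221^293 ≡ 429·515·79·221 ≡ 133 (mod 541)
y^r · r^s ≡ 115·133 = 15295 ≡ 147 (mod 541)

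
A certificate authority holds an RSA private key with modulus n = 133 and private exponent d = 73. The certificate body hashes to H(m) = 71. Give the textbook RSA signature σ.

71

(H(m))^2 ≡ 71^2 = 5041 ≡ 120
(H(m))^4 ≡ 120^2 = 14400 ≡ 36
(H(m))^8 ≡ 36^2 = 1296 ≡ 99
(H(m))^16 ≡ 99^2 = 9801 ≡ 92
(H(m))^32 ≡ 92^2 = 8464 ≡ 85
(H(m))^64 ≡ 85^2 = 7225 ≡ 43
73 = 64 + 8 + 1, so (H(m))^73 ≡ 43·99·71 ≡ 71 (mod 133)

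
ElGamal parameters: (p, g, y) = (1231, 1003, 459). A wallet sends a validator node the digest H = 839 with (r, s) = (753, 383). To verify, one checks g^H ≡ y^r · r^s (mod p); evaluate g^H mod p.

Squares mod 1231: 1003^1≡1003, 1003^2≡282, 1003^4≡740, 1003^8≡1036, 1003^16≡1095, 1003^32≡31, 1003^64≡961, 1003^128≡271, 1003^256≡812, 1003^512≡759
839 = 512 + 256 + 64 + 4 + 2 + 1, so 1003^839 ≡ 759·812·961·740·282·1003 ≡ 463 (mod 1231)

463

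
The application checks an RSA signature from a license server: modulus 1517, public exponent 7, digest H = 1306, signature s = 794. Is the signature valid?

Squares mod 1517: s^1≡794, s^2≡881, s^4≡974
7 = 4 + 2 + 1, so s^7 ≡ 974·881·794 ≡ 977 (mod 1517)
s^7 mod 1517 = 977, but H = 1306.

invalid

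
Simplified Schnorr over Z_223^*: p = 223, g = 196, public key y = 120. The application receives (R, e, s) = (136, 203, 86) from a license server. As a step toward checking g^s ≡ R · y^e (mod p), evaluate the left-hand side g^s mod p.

196^2 = 38416 ≡ 60
196^4 ≡ 60^2 = 3600 ≡ 32
196^8 ≡ 32^2 = 1024 ≡ 132
196^16 ≡ 132^2 = 17424 ≡ 30
196^32 ≡ 30^2 = 900 ≡ 8
196^64 ≡ 8^2 = 64
86 = 64 + 16 + 4 + 2, so 196^86 ≡ 64·30·32·60 ≡ 210 (mod 223)

210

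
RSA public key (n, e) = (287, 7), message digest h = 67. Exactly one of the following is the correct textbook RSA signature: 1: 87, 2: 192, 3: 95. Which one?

Candidate 1: Squares mod 287: 87^1≡87, 87^2≡107, 87^4≡256; 7 = 4 + 2 + 1, so 87^7 ≡ 256·107·87 ≡ 143 (mod 287)
Candidate 2: Squares mod 287: 192^1≡192, 192^2≡128, 192^4≡25; 7 = 4 + 2 + 1, so 192^7 ≡ 25·128·192 ≡ 220 (mod 287)
Candidate 3: Squares mod 287: 95^1≡95, 95^2≡128, 95^4≡25; 7 = 4 + 2 + 1, so 95^7 ≡ 25·128·95 ≡ 67 (mod 287)
  → matches h = 67

3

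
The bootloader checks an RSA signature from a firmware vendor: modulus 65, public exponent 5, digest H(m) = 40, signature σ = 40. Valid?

σ^2 ≡ 40^2 = 1600 ≡ 40
σ^4 ≡ 40^2 = 1600 ≡ 40
5 = 4 + 1, so σ^5 ≡ 40·40 ≡ 40 (mod 65)
Since 40 equals the digest 40, verification succeeds.

yes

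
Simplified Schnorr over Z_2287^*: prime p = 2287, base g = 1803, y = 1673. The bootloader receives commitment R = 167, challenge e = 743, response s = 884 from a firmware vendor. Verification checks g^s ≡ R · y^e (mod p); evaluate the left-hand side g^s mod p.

1410

1803^2 = 3250809 ≡ 982
1803^4 ≡ 982^2 = 964324 ≡ 1497
1803^8 ≡ 1497^2 = 2241009 ≡ 2036
1803^16 ≡ 2036^2 = 4145296 ≡ 1252
1803^32 ≡ 1252^2 = 1567504 ≡ 909
1803^64 ≡ 909^2 = 826281 ≡ 674
1803^128 ≡ 674^2 = 454276 ≡ 1450
1803^256 ≡ 1450^2 = 2102500 ≡ 747
1803^512 ≡ 747^2 = 558009 ≡ 2268
884 = 512 + 256 + 64 + 32 + 16 + 4, so 1803^884 ≡ 2268·747·674·909·1252·1497 ≡ 1410 (mod 2287)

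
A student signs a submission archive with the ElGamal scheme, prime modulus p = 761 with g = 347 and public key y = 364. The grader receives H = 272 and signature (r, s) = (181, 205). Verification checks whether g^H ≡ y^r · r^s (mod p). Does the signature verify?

does not verify

Left side g^H mod p:
347^2 = 120409 ≡ 171
347^4 ≡ 171^2 = 29241 ≡ 323
347^8 ≡ 323^2 = 104329 ≡ 72
347^16 ≡ 72^2 = 5184 ≡ 618
347^32 ≡ 618^2 = 381924 ≡ 663
347^64 ≡ 663^2 = 439569 ≡ 472
347^128 ≡ 472^2 = 222784 ≡ 572
347^256 ≡ 572^2 = 327184 ≡ 715
272 = 256 + 16, so 347^272 ≡ 715·618 ≡ 490 (mod 761)
Right side y^r · r^s mod p:
364^2 = 132496 ≡ 82
364^4 ≡ 82^2 = 6724 ≡ 636
364^8 ≡ 636^2 = 404496 ≡ 405
364^16 ≡ 405^2 = 164025 ≡ 410
364^32 ≡ 410^2 = 168100 ≡ 680
364^64 ≡ 680^2 = 462400 ≡ 473
364^128 ≡ 473^2 = 223729 ≡ 756
181 = 128 + 32 + 16 + 4 + 1, so 364^181 ≡ 756·680·410·636·364 ≡ 729 (mod 761)
181^2 = 32761 ≡ 38
181^4 ≡ 38^2 = 1444 ≡ 683
181^8 ≡ 683^2 = 466489 ≡ 757
181^16 ≡ 757^2 = 573049 ≡ 16
181^32 ≡ 16^2 = 256
181^64 ≡ 256^2 = 65536 ≡ 90
181^128 ≡ 90^2 = 8100 ≡ 490
205 = 128 + 64 + 8 + 4 + 1, so 181^205 ≡ 490·90·757·683·181 ≡ 84 (mod 761)
729·84 = 61236 ≡ 356 (mod 761)
490 ≠ 356, so verification fails.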